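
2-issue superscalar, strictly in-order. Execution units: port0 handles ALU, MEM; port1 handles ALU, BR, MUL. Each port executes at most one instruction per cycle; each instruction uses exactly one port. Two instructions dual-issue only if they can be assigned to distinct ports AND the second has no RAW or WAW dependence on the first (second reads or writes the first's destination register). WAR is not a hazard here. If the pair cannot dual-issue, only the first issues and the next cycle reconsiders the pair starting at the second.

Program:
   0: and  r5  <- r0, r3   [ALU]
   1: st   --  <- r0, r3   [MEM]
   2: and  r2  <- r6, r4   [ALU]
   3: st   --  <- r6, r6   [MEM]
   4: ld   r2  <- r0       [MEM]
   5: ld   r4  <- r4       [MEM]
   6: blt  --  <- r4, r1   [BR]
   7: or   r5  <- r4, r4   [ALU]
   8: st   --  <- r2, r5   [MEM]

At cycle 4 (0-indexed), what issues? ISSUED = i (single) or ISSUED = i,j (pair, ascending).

ISSUED = 6,7

[0] i0,i1  and/st  -- dual
[1] i2,i3  and/st  -- dual
[2] i4  ld  -- no-port MEM/MEM
[3] i5  ld  -- RAW r4
[4] i6,i7  blt/or  -- dual
[5] i8  st  -- tail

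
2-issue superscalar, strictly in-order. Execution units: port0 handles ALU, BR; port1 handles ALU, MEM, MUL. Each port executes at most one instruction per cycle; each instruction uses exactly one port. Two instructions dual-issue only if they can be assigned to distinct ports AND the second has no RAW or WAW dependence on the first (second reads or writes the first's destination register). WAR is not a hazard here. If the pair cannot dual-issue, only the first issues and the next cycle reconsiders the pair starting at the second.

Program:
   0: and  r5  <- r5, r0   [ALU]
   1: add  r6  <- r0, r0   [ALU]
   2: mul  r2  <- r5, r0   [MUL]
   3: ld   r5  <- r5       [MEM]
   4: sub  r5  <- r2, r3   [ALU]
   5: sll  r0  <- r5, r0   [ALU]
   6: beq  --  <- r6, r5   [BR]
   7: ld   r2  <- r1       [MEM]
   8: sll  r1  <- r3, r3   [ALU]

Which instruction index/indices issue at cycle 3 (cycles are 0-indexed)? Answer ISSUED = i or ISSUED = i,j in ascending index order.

[0] i0&i1  and.ALU+add.ALU  -- pair
[1] i2  mul.MUL  -- no-port MUL/MEM
[2] i3  ld.MEM  -- WAW r5
[3] i4  sub.ALU  -- RAW r5
[4] i5&i6  sll.ALU+beq.BR  -- pair
[5] i7&i8  ld.MEM+sll.ALU  -- pair

ISSUED = 4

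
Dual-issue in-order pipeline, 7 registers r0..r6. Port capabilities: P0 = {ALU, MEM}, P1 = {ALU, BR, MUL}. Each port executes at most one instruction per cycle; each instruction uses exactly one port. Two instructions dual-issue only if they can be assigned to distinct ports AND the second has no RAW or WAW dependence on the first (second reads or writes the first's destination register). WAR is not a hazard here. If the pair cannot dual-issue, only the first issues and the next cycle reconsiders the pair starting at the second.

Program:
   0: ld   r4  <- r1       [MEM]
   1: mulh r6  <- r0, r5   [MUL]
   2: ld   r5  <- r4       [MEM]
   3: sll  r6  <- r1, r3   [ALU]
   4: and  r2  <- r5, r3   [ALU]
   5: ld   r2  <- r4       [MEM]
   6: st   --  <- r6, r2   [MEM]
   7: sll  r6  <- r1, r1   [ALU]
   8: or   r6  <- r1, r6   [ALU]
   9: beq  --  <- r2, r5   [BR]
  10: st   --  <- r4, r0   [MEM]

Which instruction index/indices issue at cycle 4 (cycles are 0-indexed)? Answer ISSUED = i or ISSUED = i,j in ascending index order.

[0] i0&i1  ld.MEM;mulh.MUL  -- 2-wide
[1] i2&i3  ld.MEM;sll.ALU  -- 2-wide
[2] i4  and.ALU  -- WAW r2
[3] i5  ld.MEM  -- no-port MEM/MEM
[4] i6&i7  st.MEM;sll.ALU  -- 2-wide
[5] i8&i9  or.ALU;beq.BR  -- 2-wide
[6] i10  st.MEM  -- tail

ISSUED = 6,7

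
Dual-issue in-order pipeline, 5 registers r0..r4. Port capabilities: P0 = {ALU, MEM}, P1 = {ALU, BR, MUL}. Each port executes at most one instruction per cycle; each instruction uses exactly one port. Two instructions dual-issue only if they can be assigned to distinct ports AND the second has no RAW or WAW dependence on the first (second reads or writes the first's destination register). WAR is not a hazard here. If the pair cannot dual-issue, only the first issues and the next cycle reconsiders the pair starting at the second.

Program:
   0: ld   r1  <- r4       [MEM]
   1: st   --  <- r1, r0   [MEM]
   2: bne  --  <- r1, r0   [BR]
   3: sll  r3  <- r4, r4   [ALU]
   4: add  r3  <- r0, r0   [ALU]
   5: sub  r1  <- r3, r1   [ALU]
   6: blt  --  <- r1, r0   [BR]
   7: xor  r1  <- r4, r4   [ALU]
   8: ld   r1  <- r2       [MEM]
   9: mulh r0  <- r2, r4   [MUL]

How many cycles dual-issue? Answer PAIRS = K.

PAIRS = 3

t=0 i0:ld.MEM ; no-port MEM/MEM
t=1 i1&i2:st.MEM bne.BR ; 2-wide
t=2 i3:sll.ALU ; WAW r3
t=3 i4:add.ALU ; RAW r3
t=4 i5:sub.ALU ; RAW r1
t=5 i6&i7:blt.BR xor.ALU ; 2-wide
t=6 i8&i9:ld.MEM mulh.MUL ; 2-wide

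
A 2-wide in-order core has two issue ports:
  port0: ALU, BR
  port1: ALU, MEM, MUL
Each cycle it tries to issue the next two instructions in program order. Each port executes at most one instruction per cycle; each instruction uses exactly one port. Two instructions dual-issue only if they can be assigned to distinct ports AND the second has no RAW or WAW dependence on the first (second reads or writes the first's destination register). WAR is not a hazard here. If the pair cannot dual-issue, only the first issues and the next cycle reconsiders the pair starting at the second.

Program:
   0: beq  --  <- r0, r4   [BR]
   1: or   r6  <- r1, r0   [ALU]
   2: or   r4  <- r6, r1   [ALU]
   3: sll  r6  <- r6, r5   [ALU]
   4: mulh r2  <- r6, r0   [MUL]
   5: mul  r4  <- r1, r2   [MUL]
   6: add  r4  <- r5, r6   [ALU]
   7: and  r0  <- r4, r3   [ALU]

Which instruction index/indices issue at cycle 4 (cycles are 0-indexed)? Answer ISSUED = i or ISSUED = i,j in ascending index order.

ISSUED = 6

#0 head=0: beq/or i0/i1 pair
#1 head=2: or/sll i2/i3 pair
#2 head=4: mulh i4 no-port MUL/MUL
#3 head=5: mul i5 WAW r4
#4 head=6: add i6 RAW r4
#5 head=7: and i7 tail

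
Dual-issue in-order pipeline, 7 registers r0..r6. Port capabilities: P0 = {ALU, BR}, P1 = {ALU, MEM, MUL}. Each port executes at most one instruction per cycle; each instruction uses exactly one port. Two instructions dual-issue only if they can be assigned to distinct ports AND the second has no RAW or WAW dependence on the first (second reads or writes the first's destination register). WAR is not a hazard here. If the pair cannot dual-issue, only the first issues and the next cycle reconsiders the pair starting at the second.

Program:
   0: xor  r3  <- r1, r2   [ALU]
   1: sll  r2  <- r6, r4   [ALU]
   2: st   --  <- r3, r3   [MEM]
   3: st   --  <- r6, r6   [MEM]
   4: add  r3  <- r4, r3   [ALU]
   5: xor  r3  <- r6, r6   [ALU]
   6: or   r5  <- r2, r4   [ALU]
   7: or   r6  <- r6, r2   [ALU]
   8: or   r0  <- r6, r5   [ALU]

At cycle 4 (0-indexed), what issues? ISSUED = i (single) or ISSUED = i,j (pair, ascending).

ISSUED = 7

[0] i0&i1  xor.ALU;sll.ALU  -- 2-wide
[1] i2  st.MEM  -- no-port MEM/MEM
[2] i3&i4  st.MEM;add.ALU  -- 2-wide
[3] i5&i6  xor.ALU;or.ALU  -- 2-wide
[4] i7  or.ALU  -- RAW r6
[5] i8  or.ALU  -- tail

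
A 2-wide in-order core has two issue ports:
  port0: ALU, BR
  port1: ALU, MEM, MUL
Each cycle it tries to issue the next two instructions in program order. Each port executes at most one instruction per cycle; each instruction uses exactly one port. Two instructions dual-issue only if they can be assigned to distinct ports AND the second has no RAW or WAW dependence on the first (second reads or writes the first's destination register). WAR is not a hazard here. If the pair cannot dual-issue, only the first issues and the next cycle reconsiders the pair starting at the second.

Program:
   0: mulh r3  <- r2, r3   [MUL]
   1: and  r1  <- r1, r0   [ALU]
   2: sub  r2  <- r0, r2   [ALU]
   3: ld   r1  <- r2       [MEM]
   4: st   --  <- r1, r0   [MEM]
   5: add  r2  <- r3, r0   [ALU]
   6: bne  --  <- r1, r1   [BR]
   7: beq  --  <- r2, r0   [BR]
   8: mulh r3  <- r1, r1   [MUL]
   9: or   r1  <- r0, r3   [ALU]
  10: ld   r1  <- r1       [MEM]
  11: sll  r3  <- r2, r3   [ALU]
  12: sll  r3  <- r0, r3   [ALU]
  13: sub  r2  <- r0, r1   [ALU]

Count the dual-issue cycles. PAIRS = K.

[0] i0+i1  mulh;and  -- pair
[1] i2  sub  -- RAW r2
[2] i3  ld  -- no-port MEM/MEM
[3] i4+i5  st;add  -- pair
[4] i6  bne  -- no-port BR/BR
[5] i7+i8  beq;mulh  -- pair
[6] i9  or  -- RAW+WAW r1
[7] i10+i11  ld;sll  -- pair
[8] i12+i13  sll;sub  -- pair

PAIRS = 5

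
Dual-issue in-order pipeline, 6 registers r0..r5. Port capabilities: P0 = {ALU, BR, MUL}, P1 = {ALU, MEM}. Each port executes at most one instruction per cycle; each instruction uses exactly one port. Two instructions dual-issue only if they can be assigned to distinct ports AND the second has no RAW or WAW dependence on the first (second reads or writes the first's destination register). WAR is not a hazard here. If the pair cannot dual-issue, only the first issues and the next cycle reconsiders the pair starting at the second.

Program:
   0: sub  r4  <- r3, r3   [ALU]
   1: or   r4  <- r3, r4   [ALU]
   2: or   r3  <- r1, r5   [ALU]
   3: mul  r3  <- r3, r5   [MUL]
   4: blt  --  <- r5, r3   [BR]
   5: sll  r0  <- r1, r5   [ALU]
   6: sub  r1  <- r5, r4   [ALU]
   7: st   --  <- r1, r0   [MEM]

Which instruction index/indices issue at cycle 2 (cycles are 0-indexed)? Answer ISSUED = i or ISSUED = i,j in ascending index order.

ISSUED = 3

0. sub @i0  | RAW+WAW r4
1. or or @i1/i2  | 2-wide
2. mul @i3  | no-port MUL/BR
3. blt sll @i4/i5  | 2-wide
4. sub @i6  | RAW r1
5. st @i7  | tail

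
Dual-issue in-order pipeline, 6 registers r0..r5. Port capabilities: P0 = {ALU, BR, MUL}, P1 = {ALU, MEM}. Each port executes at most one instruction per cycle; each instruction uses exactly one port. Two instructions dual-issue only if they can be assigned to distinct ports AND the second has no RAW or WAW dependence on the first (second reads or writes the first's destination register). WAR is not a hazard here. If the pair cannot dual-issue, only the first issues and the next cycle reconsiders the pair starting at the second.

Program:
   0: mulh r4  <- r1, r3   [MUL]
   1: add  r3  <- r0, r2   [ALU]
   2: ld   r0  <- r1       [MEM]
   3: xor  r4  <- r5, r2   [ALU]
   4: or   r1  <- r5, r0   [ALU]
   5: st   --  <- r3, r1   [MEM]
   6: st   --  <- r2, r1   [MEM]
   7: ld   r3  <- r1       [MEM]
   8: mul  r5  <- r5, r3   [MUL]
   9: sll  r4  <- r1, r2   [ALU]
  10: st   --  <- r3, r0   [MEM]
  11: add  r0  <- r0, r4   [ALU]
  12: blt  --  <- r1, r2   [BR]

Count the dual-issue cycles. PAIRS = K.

t=0 i0/i1:mulh+add ; 2-wide
t=1 i2/i3:ld+xor ; 2-wide
t=2 i4:or ; RAW r1
t=3 i5:st ; no-port MEM/MEM
t=4 i6:st ; no-port MEM/MEM
t=5 i7:ld ; RAW r3
t=6 i8/i9:mul+sll ; 2-wide
t=7 i10/i11:st+add ; 2-wide
t=8 i12:blt ; tail

PAIRS = 4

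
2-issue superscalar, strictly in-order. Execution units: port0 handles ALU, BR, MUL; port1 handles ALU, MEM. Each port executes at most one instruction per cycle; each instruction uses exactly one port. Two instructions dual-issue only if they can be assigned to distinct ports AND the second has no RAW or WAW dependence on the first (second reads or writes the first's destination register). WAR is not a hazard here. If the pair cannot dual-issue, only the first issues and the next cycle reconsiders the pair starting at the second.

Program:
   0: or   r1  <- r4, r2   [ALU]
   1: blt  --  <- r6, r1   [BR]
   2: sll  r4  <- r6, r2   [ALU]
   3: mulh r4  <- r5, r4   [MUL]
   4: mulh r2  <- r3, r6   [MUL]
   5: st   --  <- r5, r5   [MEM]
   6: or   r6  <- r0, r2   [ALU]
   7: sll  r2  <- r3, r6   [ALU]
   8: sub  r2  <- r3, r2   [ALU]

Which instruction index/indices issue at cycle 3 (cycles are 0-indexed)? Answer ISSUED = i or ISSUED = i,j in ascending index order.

ISSUED = 4,5

  cy0 -> i0 (or.ALU) RAW r1
  cy1 -> i1&i2 (blt.BR/sll.ALU) 2-wide
  cy2 -> i3 (mulh.MUL) no-port MUL/MUL
  cy3 -> i4&i5 (mulh.MUL/st.MEM) 2-wide
  cy4 -> i6 (or.ALU) RAW r6
  cy5 -> i7 (sll.ALU) RAW+WAW r2
  cy6 -> i8 (sub.ALU) tail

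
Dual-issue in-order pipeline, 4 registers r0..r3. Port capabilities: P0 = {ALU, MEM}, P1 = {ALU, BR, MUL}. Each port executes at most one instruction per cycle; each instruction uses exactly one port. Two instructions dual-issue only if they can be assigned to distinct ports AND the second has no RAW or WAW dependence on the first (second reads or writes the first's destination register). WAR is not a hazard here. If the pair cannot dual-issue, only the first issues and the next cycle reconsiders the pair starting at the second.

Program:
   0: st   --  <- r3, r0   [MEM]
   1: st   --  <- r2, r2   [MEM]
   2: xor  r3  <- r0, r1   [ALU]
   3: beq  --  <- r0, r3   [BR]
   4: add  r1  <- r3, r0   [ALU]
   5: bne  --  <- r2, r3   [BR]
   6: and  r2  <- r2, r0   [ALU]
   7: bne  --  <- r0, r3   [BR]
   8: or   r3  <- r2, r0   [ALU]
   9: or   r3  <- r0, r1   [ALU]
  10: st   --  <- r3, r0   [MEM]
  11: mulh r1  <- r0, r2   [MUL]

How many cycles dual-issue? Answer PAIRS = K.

c0: i0 st.MEM  no-port MEM/MEM
c1: i1/i2 st.MEM+xor.ALU  pair
c2: i3/i4 beq.BR+add.ALU  pair
c3: i5/i6 bne.BR+and.ALU  pair
c4: i7/i8 bne.BR+or.ALU  pair
c5: i9 or.ALU  RAW r3
c6: i10/i11 st.MEM+mulh.MUL  pair

PAIRS = 5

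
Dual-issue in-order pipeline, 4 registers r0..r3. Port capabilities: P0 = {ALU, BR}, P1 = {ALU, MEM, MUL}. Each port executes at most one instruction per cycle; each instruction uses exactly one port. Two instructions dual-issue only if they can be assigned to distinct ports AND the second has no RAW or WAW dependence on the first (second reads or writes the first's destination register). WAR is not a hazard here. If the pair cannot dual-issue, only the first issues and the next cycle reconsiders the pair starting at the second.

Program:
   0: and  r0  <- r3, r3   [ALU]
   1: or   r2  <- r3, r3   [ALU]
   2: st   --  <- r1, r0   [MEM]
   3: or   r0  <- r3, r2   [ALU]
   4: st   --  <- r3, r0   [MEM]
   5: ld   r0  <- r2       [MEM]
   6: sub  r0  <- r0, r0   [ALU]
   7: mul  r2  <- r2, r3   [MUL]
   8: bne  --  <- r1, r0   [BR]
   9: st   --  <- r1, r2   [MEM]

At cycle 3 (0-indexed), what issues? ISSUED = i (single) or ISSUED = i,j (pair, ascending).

0. and;or @i0&i1  | 2-wide
1. st;or @i2&i3  | 2-wide
2. st @i4  | no-port MEM/MEM
3. ld @i5  | RAW+WAW r0
4. sub;mul @i6&i7  | 2-wide
5. bne;st @i8&i9  | 2-wide

ISSUED = 5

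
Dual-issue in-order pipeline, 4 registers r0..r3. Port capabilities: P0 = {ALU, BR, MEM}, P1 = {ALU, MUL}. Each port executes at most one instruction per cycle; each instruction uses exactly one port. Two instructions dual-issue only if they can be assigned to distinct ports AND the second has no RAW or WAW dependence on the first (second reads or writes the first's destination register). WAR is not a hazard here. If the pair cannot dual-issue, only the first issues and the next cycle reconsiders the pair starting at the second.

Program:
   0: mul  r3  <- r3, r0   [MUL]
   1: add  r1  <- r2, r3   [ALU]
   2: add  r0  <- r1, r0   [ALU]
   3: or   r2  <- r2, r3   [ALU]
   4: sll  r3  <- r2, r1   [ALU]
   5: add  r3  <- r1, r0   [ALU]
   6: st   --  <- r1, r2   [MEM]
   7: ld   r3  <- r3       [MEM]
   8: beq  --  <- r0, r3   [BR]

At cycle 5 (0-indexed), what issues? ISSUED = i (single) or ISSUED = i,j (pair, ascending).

ISSUED = 7

0. mul.MUL @i0  | RAW r3
1. add.ALU @i1  | RAW r1
2. add.ALU;or.ALU @i2/i3  | pair
3. sll.ALU @i4  | WAW r3
4. add.ALU;st.MEM @i5/i6  | pair
5. ld.MEM @i7  | no-port MEM/BR
6. beq.BR @i8  | tail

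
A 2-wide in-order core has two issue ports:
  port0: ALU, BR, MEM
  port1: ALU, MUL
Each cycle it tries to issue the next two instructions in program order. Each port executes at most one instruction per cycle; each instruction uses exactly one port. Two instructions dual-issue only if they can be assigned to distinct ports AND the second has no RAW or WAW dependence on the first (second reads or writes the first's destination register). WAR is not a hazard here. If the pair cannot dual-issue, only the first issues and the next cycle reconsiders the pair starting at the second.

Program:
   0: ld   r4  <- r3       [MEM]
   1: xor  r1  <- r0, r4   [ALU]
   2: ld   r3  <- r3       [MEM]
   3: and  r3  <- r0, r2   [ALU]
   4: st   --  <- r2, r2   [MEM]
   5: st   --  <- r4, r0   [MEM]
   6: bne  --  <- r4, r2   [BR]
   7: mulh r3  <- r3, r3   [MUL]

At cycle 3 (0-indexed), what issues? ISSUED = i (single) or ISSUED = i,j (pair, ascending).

ISSUED = 5

t=0 i0:ld ; RAW r4
t=1 i1&i2:xor/ld ; 2-wide
t=2 i3&i4:and/st ; 2-wide
t=3 i5:st ; no-port MEM/BR
t=4 i6&i7:bne/mulh ; 2-wide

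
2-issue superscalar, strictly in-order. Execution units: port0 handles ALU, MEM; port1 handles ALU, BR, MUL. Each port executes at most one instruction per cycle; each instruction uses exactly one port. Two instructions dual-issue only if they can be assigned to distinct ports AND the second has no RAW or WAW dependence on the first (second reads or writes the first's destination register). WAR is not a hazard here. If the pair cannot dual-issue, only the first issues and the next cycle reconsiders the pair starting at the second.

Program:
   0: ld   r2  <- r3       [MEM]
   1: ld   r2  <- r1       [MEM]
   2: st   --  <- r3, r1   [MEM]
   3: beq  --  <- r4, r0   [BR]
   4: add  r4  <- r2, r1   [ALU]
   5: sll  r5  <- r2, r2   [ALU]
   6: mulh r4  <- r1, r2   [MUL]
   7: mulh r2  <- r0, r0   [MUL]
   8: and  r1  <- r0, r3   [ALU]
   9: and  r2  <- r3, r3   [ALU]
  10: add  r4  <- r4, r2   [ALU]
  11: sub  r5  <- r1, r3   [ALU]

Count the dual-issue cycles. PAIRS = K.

PAIRS = 4

t=0 i0:ld.MEM ; no-port MEM/MEM
t=1 i1:ld.MEM ; no-port MEM/MEM
t=2 i2,i3:st.MEM+beq.BR ; 2-wide
t=3 i4,i5:add.ALU+sll.ALU ; 2-wide
t=4 i6:mulh.MUL ; no-port MUL/MUL
t=5 i7,i8:mulh.MUL+and.ALU ; 2-wide
t=6 i9:and.ALU ; RAW r2
t=7 i10,i11:add.ALU+sub.ALU ; 2-wide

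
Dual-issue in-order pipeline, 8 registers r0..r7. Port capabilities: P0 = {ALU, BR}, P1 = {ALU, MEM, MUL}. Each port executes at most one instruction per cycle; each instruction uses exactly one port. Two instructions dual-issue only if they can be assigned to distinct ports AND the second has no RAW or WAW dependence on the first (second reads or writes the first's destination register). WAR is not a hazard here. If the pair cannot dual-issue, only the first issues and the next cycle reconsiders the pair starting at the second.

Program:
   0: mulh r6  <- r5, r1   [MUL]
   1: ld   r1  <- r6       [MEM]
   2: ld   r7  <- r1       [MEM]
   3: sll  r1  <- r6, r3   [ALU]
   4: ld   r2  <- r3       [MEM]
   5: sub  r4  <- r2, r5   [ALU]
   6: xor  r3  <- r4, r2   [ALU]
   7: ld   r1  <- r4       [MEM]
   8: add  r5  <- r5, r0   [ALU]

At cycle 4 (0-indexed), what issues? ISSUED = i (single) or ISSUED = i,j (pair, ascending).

  cy0 -> i0 (mulh.MUL) no-port MUL/MEM
  cy1 -> i1 (ld.MEM) no-port MEM/MEM
  cy2 -> i2+i3 (ld.MEM sll.ALU) pair
  cy3 -> i4 (ld.MEM) RAW r2
  cy4 -> i5 (sub.ALU) RAW r4
  cy5 -> i6+i7 (xor.ALU ld.MEM) pair
  cy6 -> i8 (add.ALU) tail

ISSUED = 5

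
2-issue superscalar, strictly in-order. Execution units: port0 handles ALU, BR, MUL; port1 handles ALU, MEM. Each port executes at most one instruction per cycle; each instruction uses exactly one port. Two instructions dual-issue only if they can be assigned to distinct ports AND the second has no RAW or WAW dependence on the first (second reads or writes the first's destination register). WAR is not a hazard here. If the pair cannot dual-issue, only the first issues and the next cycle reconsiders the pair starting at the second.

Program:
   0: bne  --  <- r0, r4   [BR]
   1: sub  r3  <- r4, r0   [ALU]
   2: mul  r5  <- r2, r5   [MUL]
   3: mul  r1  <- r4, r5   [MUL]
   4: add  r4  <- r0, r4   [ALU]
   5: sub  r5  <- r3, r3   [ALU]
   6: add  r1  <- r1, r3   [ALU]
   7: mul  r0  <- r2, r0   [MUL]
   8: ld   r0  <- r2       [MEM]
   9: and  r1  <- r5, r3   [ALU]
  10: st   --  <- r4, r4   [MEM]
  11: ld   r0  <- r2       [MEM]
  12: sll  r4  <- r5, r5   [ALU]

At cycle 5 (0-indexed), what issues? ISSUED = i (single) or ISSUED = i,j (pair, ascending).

  cy0 -> i0&i1 (bne.BR+sub.ALU) pair
  cy1 -> i2 (mul.MUL) no-port MUL/MUL
  cy2 -> i3&i4 (mul.MUL+add.ALU) pair
  cy3 -> i5&i6 (sub.ALU+add.ALU) pair
  cy4 -> i7 (mul.MUL) WAW r0
  cy5 -> i8&i9 (ld.MEM+and.ALU) pair
  cy6 -> i10 (st.MEM) no-port MEM/MEM
  cy7 -> i11&i12 (ld.MEM+sll.ALU) pair

ISSUED = 8,9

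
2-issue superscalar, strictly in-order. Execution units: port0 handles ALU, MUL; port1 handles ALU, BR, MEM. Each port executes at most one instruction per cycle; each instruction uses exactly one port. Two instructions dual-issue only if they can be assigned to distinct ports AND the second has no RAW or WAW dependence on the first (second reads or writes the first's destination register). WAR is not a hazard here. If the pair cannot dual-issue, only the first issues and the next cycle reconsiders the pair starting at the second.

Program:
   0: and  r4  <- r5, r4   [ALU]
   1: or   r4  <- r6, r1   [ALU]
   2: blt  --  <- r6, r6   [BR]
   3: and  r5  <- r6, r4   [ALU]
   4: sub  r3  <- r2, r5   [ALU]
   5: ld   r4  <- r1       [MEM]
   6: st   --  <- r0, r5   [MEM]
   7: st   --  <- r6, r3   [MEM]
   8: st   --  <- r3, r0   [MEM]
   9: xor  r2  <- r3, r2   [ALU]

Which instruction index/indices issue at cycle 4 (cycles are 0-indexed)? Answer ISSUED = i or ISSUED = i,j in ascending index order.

ISSUED = 6

0. and @i0  | WAW r4
1. or blt @i1+i2  | pair
2. and @i3  | RAW r5
3. sub ld @i4+i5  | pair
4. st @i6  | no-port MEM/MEM
5. st @i7  | no-port MEM/MEM
6. st xor @i8+i9  | pair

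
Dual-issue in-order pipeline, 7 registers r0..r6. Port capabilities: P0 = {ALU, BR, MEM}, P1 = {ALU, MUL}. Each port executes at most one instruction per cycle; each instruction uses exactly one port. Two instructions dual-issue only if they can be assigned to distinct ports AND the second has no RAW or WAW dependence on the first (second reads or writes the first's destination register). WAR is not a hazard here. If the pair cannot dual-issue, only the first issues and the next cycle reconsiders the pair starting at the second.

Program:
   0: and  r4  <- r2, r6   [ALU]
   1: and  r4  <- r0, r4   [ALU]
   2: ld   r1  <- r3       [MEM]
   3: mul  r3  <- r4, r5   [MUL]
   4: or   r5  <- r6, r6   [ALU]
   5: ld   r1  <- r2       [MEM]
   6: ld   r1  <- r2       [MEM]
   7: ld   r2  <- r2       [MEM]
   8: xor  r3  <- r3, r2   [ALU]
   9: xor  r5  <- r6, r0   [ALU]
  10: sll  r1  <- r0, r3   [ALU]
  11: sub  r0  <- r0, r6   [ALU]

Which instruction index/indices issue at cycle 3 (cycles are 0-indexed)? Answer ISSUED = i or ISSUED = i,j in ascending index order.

t=0 i0:and ; RAW+WAW r4
t=1 i1,i2:and+ld ; pair
t=2 i3,i4:mul+or ; pair
t=3 i5:ld ; no-port MEM/MEM
t=4 i6:ld ; no-port MEM/MEM
t=5 i7:ld ; RAW r2
t=6 i8,i9:xor+xor ; pair
t=7 i10,i11:sll+sub ; pair

ISSUED = 5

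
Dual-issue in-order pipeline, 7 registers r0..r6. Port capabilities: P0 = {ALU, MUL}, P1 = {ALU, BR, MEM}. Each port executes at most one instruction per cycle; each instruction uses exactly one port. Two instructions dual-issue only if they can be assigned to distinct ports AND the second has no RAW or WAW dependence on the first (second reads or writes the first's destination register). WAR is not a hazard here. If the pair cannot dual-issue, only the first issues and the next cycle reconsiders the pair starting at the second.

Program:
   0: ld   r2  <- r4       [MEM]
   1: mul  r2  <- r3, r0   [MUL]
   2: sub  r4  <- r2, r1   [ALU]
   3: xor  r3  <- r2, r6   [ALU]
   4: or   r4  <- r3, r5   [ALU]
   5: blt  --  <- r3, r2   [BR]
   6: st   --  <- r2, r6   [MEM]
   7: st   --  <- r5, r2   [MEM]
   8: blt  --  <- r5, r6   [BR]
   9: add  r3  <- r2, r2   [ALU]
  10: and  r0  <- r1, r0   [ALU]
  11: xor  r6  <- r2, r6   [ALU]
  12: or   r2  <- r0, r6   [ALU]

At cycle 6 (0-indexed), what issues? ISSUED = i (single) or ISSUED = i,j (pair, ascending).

c0: i0 ld  WAW r2
c1: i1 mul  RAW r2
c2: i2+i3 sub/xor  2-wide
c3: i4+i5 or/blt  2-wide
c4: i6 st  no-port MEM/MEM
c5: i7 st  no-port MEM/BR
c6: i8+i9 blt/add  2-wide
c7: i10+i11 and/xor  2-wide
c8: i12 or  tail

ISSUED = 8,9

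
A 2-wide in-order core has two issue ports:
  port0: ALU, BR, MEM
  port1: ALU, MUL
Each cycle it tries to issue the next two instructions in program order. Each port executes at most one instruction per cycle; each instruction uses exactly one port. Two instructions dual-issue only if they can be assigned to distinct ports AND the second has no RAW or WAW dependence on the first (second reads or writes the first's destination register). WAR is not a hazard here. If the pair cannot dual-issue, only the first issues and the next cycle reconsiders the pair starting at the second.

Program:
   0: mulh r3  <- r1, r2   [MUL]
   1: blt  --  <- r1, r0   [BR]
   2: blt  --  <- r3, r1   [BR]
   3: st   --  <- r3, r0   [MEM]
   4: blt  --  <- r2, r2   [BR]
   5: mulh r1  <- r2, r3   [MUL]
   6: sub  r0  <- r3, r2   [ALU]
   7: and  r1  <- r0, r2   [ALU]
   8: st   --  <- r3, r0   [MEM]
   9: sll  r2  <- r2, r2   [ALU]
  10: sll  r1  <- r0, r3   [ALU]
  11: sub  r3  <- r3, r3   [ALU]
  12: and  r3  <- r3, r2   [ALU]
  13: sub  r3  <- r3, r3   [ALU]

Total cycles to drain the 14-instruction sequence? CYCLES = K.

t=0 i0,i1:mulh+blt ; pair
t=1 i2:blt ; no-port BR/MEM
t=2 i3:st ; no-port MEM/BR
t=3 i4,i5:blt+mulh ; pair
t=4 i6:sub ; RAW r0
t=5 i7,i8:and+st ; pair
t=6 i9,i10:sll+sll ; pair
t=7 i11:sub ; RAW+WAW r3
t=8 i12:and ; RAW+WAW r3
t=9 i13:sub ; tail

CYCLES = 10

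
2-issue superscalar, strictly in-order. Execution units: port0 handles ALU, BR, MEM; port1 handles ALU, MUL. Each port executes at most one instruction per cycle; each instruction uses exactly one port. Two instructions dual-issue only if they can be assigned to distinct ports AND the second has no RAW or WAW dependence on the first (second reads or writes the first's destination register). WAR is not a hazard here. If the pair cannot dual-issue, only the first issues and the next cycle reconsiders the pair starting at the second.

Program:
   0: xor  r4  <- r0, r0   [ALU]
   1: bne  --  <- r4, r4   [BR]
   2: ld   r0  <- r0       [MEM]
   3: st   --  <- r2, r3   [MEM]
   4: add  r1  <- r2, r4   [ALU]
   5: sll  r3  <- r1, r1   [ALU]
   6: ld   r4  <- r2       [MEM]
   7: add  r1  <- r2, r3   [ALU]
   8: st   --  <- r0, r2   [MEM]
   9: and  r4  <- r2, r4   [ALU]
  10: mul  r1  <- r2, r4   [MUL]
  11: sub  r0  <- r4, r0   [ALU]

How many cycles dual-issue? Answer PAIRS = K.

0. xor.ALU @i0  | RAW r4
1. bne.BR @i1  | no-port BR/MEM
2. ld.MEM @i2  | no-port MEM/MEM
3. st.MEM+add.ALU @i3,i4  | dual
4. sll.ALU+ld.MEM @i5,i6  | dual
5. add.ALU+st.MEM @i7,i8  | dual
6. and.ALU @i9  | RAW r4
7. mul.MUL+sub.ALU @i10,i11  | dual

PAIRS = 4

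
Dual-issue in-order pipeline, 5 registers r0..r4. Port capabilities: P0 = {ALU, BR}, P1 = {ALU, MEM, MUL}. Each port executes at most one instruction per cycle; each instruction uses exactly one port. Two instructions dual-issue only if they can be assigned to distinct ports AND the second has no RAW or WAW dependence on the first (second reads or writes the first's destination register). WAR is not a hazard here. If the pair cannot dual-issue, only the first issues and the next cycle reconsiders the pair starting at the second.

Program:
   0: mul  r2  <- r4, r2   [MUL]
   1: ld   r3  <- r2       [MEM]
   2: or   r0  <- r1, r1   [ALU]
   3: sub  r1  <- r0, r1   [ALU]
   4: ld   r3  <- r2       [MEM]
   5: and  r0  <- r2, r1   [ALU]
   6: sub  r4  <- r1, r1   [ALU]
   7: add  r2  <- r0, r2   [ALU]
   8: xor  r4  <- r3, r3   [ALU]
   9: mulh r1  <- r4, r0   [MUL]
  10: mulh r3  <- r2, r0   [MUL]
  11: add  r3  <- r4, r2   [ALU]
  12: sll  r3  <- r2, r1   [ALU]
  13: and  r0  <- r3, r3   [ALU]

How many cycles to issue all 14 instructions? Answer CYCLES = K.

  cy0 -> i0 (mul.MUL) no-port MUL/MEM
  cy1 -> i1/i2 (ld.MEM/or.ALU) pair
  cy2 -> i3/i4 (sub.ALU/ld.MEM) pair
  cy3 -> i5/i6 (and.ALU/sub.ALU) pair
  cy4 -> i7/i8 (add.ALU/xor.ALU) pair
  cy5 -> i9 (mulh.MUL) no-port MUL/MUL
  cy6 -> i10 (mulh.MUL) WAW r3
  cy7 -> i11 (add.ALU) WAW r3
  cy8 -> i12 (sll.ALU) RAW r3
  cy9 -> i13 (and.ALU) tail

CYCLES = 10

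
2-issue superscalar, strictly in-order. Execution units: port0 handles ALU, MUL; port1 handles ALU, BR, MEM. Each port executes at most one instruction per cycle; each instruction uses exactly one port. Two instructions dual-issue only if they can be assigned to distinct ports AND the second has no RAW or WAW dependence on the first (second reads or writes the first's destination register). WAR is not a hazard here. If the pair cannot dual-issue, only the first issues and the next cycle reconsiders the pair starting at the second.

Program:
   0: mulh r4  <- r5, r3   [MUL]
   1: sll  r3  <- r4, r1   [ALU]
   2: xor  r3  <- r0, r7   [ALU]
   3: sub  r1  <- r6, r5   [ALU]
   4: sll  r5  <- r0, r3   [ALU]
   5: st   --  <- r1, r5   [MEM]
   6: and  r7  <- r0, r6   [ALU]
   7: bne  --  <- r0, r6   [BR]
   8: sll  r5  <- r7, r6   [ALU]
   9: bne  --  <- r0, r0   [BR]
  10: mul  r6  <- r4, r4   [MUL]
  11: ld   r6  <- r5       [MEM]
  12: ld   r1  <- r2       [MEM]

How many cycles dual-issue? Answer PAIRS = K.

  cy0 -> i0 (mulh) RAW r4
  cy1 -> i1 (sll) WAW r3
  cy2 -> i2,i3 (xor;sub) pair
  cy3 -> i4 (sll) RAW r5
  cy4 -> i5,i6 (st;and) pair
  cy5 -> i7,i8 (bne;sll) pair
  cy6 -> i9,i10 (bne;mul) pair
  cy7 -> i11 (ld) no-port MEM/MEM
  cy8 -> i12 (ld) tail

PAIRS = 4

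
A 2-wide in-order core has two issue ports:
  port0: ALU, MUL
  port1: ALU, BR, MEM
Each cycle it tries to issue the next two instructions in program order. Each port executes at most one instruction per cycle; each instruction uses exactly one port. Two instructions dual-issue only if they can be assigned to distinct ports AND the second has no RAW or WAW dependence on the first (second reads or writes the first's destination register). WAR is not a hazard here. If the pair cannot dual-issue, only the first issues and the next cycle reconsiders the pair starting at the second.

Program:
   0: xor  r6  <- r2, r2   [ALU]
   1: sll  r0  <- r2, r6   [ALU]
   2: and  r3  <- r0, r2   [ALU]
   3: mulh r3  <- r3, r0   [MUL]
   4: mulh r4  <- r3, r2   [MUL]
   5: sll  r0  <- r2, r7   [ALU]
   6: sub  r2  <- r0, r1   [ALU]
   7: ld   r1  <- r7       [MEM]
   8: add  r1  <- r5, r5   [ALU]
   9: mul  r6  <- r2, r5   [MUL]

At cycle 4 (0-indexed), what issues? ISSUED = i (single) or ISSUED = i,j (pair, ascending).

ISSUED = 4,5

  cy0 -> i0 (xor) RAW r6
  cy1 -> i1 (sll) RAW r0
  cy2 -> i2 (and) RAW+WAW r3
  cy3 -> i3 (mulh) no-port MUL/MUL
  cy4 -> i4+i5 (mulh/sll) dual
  cy5 -> i6+i7 (sub/ld) dual
  cy6 -> i8+i9 (add/mul) dual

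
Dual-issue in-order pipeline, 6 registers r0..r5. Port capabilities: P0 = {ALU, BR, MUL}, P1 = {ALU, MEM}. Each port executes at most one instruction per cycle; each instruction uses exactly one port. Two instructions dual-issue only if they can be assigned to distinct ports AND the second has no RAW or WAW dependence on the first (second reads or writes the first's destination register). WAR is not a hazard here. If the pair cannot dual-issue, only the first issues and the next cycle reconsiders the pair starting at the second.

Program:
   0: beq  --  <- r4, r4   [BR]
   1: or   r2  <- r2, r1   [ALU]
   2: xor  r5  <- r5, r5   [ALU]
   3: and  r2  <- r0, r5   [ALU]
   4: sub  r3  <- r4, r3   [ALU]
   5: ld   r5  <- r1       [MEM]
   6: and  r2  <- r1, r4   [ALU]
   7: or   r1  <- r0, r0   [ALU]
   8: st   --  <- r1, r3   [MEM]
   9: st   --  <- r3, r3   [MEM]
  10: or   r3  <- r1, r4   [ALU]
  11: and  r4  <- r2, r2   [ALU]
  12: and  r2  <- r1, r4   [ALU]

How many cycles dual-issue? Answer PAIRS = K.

PAIRS = 4

c0: i0&i1 beq/or  dual
c1: i2 xor  RAW r5
c2: i3&i4 and/sub  dual
c3: i5&i6 ld/and  dual
c4: i7 or  RAW r1
c5: i8 st  no-port MEM/MEM
c6: i9&i10 st/or  dual
c7: i11 and  RAW r4
c8: i12 and  tail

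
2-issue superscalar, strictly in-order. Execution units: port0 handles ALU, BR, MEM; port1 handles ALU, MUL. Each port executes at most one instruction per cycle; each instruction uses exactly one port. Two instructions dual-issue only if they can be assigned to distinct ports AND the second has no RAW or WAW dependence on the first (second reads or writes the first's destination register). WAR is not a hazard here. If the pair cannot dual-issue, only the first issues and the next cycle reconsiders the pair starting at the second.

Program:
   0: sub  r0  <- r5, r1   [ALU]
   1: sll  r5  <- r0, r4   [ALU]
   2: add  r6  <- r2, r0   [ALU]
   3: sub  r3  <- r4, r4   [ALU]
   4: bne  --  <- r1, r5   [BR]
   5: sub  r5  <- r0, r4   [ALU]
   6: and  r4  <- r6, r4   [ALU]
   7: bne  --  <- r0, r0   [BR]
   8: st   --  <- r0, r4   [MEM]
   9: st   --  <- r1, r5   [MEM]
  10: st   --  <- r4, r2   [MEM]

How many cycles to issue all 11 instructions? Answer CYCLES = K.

0. sub.ALU @i0  | RAW r0
1. sll.ALU/add.ALU @i1&i2  | dual
2. sub.ALU/bne.BR @i3&i4  | dual
3. sub.ALU/and.ALU @i5&i6  | dual
4. bne.BR @i7  | no-port BR/MEM
5. st.MEM @i8  | no-port MEM/MEM
6. st.MEM @i9  | no-port MEM/MEM
7. st.MEM @i10  | tail

CYCLES = 8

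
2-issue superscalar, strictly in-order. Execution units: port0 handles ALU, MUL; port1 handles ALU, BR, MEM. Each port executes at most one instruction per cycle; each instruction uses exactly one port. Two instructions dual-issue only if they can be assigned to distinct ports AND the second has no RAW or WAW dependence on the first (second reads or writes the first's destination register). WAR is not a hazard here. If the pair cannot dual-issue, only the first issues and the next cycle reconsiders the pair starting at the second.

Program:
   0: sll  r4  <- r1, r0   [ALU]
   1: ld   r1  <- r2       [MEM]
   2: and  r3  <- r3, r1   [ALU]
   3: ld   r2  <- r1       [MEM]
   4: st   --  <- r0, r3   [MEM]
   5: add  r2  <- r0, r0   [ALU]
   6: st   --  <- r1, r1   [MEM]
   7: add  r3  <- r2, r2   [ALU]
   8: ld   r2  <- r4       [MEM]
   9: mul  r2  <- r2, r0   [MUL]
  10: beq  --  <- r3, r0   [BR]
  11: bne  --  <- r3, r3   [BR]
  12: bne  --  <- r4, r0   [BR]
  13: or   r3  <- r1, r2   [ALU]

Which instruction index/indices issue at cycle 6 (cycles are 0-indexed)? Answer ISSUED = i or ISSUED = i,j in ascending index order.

#0 head=0: sll.ALU/ld.MEM i0/i1 2-wide
#1 head=2: and.ALU/ld.MEM i2/i3 2-wide
#2 head=4: st.MEM/add.ALU i4/i5 2-wide
#3 head=6: st.MEM/add.ALU i6/i7 2-wide
#4 head=8: ld.MEM i8 RAW+WAW r2
#5 head=9: mul.MUL/beq.BR i9/i10 2-wide
#6 head=11: bne.BR i11 no-port BR/BR
#7 head=12: bne.BR/or.ALU i12/i13 2-wide

ISSUED = 11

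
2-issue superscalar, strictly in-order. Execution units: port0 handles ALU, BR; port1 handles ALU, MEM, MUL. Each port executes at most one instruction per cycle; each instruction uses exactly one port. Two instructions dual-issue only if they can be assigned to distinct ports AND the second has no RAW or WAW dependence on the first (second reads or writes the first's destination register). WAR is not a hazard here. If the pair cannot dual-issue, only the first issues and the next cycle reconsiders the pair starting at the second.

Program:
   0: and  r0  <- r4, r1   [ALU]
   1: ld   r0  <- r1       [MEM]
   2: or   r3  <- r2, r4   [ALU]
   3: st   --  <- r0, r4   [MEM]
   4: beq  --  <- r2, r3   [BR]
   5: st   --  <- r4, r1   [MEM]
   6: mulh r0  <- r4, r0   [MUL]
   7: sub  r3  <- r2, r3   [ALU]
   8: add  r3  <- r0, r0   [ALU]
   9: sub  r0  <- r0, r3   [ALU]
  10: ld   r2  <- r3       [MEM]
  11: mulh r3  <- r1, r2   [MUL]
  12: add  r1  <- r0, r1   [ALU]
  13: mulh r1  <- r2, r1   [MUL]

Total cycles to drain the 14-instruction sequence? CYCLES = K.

t=0 i0:and.ALU ; WAW r0
t=1 i1/i2:ld.MEM;or.ALU ; pair
t=2 i3/i4:st.MEM;beq.BR ; pair
t=3 i5:st.MEM ; no-port MEM/MUL
t=4 i6/i7:mulh.MUL;sub.ALU ; pair
t=5 i8:add.ALU ; RAW r3
t=6 i9/i10:sub.ALU;ld.MEM ; pair
t=7 i11/i12:mulh.MUL;add.ALU ; pair
t=8 i13:mulh.MUL ; tail

CYCLES = 9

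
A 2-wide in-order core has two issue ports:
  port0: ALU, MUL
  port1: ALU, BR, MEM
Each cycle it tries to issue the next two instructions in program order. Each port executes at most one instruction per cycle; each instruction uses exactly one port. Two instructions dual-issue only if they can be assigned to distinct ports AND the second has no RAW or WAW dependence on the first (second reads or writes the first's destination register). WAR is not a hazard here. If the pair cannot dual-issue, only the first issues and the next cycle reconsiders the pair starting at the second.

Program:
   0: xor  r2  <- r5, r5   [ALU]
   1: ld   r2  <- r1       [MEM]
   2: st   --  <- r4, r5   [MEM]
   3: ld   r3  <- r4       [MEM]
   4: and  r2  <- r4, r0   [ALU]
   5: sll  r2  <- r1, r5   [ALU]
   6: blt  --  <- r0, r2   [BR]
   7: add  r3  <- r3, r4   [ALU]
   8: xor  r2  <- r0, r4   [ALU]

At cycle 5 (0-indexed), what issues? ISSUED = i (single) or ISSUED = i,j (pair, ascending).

ISSUED = 6,7

c0: i0 xor.ALU  WAW r2
c1: i1 ld.MEM  no-port MEM/MEM
c2: i2 st.MEM  no-port MEM/MEM
c3: i3,i4 ld.MEM and.ALU  2-wide
c4: i5 sll.ALU  RAW r2
c5: i6,i7 blt.BR add.ALU  2-wide
c6: i8 xor.ALU  tail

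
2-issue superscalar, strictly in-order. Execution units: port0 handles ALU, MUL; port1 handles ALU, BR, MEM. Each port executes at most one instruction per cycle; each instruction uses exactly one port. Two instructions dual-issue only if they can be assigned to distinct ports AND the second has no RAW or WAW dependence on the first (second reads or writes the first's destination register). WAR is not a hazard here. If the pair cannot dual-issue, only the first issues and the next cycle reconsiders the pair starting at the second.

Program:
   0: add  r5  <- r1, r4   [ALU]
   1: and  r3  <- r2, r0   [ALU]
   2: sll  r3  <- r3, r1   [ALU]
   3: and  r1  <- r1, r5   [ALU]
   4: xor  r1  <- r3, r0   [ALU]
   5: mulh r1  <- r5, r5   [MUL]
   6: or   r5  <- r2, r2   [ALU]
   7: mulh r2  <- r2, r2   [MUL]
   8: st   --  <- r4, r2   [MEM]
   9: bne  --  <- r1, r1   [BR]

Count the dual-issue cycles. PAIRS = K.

PAIRS = 3

[0] i0&i1  add and  -- pair
[1] i2&i3  sll and  -- pair
[2] i4  xor  -- WAW r1
[3] i5&i6  mulh or  -- pair
[4] i7  mulh  -- RAW r2
[5] i8  st  -- no-port MEM/BR
[6] i9  bne  -- tail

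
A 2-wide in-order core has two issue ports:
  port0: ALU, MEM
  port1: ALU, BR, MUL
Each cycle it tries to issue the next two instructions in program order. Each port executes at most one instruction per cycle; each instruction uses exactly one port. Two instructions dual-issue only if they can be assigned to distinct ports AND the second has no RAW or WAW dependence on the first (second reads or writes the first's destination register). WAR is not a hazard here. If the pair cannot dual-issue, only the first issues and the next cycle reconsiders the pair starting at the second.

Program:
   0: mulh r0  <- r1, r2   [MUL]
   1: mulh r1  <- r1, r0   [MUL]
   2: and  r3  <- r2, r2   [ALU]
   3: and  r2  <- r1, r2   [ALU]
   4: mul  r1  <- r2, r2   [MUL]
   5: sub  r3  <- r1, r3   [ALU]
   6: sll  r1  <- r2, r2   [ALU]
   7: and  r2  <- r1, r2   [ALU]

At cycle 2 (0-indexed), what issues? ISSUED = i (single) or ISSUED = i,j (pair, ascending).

ISSUED = 3

t=0 i0:mulh.MUL ; no-port MUL/MUL
t=1 i1/i2:mulh.MUL/and.ALU ; 2-wide
t=2 i3:and.ALU ; RAW r2
t=3 i4:mul.MUL ; RAW r1
t=4 i5/i6:sub.ALU/sll.ALU ; 2-wide
t=5 i7:and.ALU ; tail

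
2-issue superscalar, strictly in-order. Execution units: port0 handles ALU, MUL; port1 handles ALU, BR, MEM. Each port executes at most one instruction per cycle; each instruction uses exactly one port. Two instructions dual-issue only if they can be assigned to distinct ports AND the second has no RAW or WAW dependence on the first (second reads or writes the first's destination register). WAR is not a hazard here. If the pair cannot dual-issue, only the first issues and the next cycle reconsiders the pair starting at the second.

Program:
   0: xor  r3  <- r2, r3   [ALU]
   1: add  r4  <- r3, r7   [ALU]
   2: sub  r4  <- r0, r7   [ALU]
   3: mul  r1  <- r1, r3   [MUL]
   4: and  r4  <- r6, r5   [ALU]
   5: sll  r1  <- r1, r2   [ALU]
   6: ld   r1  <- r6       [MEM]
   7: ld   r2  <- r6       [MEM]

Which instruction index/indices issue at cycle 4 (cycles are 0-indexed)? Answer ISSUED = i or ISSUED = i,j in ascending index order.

ISSUED = 6

c0: i0 xor  RAW r3
c1: i1 add  WAW r4
c2: i2/i3 sub mul  dual
c3: i4/i5 and sll  dual
c4: i6 ld  no-port MEM/MEM
c5: i7 ld  tail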